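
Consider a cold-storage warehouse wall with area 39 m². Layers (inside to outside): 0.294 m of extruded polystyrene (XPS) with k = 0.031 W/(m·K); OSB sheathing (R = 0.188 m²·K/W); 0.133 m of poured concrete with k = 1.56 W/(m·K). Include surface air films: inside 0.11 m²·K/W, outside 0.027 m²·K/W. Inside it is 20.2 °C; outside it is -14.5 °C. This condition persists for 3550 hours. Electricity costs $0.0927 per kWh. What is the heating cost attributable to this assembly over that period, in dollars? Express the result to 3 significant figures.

0.294/0.031 = 9.484
0.133/1.56 = 0.08526
R_total = 0.11 + 9.484 + 0.188 + 0.08526 + 0.027 = 9.894 m²·K/W
Q = 39 × (20.2 − (-14.5)) / 9.894 = 136.8 W
E = 136.8 W × 3550 h / 1000 = 485.6 kWh
Cost = 485.6 × 0.0927 = $45.01

45.0 dollars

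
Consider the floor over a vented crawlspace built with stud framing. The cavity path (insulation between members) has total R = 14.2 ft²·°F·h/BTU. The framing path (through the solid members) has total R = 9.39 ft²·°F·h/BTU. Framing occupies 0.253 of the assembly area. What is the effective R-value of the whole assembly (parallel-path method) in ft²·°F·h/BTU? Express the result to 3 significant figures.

12.6 ft²·°F·h/BTU

U_eff = 0.747/14.2 + 0.253/9.39 = 0.05261 + 0.02694 = 0.07955
R_eff = 1/U_eff = 12.57 ft²·°F·h/BTU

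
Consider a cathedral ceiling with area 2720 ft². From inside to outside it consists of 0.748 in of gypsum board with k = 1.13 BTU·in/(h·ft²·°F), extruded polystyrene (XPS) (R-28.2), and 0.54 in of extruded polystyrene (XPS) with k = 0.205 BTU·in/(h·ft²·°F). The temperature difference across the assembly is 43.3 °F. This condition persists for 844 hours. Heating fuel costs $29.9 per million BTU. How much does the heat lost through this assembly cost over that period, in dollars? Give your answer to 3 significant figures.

0.748/1.13 = 0.6619
0.54/0.205 = 2.634
R_total = 0.6619 + 28.2 + 2.634 = 31.5 ft²·°F·h/BTU
Q = 2720 × 43.3 / 31.5 = 3739 BTU/h
E = 3739 × 844 = 3156000 BTU
Cost = 3156000/10⁶ × 29.9 = $94.37

94.4 dollars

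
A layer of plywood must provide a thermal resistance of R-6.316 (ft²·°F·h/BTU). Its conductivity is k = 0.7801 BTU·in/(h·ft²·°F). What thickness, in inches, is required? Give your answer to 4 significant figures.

4.927 in

L = R × k = 6.316 × 0.7801 = 4.9271 in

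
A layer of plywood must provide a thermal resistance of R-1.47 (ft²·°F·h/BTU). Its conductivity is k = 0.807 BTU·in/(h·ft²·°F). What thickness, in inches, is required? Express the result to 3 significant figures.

L = R × k = 1.47 × 0.807 = 1.186 in

1.19 in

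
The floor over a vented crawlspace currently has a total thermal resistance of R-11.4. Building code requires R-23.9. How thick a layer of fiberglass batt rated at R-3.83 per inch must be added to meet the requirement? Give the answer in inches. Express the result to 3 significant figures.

ΔR = 23.9 − 11.4 = 12.5 ft²·°F·h/BTU
L = ΔR / (R/in) = 12.5/3.83 = 3.264 in

3.26 in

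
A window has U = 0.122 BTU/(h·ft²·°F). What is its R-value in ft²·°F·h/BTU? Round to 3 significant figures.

R = 1/U = 1/0.122 = 8.197

8.20 ft²·°F·h/BTU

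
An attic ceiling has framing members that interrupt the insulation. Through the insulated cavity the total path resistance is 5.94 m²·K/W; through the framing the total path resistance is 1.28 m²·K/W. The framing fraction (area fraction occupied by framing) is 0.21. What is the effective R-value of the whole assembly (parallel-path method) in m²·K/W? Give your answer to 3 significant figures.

U_eff = 0.79/5.94 + 0.21/1.28 = 0.133 + 0.1641 = 0.2971
R_eff = 1/U_eff = 3.366 m²·K/W

3.37 m²·K/W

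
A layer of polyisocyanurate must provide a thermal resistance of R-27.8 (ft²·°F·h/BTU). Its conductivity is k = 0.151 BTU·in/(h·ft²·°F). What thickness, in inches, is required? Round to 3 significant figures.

L = R × k = 27.8 × 0.151 = 4.198 in

4.20 in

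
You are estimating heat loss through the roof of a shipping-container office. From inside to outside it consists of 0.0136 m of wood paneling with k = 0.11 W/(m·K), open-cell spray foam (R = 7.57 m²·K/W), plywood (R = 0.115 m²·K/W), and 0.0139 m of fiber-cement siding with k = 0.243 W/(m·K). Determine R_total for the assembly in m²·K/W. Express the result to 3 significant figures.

7.87 m²·K/W

0.0136/0.11 = 0.1236
0.0139/0.243 = 0.0572
R_total = 0.1236 + 7.57 + 0.115 + 0.0572 = 7.866 m²·K/W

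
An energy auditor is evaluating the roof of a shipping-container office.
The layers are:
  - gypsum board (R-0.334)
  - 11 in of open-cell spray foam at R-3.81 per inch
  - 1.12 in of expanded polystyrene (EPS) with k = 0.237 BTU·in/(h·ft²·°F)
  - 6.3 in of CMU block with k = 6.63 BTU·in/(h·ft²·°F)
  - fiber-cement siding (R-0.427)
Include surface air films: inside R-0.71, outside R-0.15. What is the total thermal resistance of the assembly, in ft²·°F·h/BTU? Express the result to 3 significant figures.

49.2 ft²·°F·h/BTU

11 × 3.81 = 41.91
1.12/0.237 = 4.726
6.3/6.63 = 0.9502
R_total = 0.71 + 0.334 + 41.91 + 4.726 + 0.9502 + 0.427 + 0.15 = 49.21 ft²·°F·h/BTU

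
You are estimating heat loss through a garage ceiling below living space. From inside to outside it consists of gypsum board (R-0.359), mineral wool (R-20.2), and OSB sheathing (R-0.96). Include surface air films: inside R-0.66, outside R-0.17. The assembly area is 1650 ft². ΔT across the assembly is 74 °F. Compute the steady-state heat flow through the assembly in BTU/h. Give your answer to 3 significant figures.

5460 BTU/h

R_total = 0.66 + 0.359 + 20.2 + 0.96 + 0.17 = 22.35 ft²·°F·h/BTU
Q = A·ΔT/R = 1650 × 74 / 22.35 = 5463 BTU/h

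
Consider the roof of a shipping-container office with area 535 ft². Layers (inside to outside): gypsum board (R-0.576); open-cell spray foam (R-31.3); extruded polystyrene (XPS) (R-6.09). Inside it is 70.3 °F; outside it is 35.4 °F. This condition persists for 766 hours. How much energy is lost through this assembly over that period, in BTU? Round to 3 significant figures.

377000 BTU

R_total = 0.576 + 31.3 + 6.09 = 37.97 ft²·°F·h/BTU
Q = 535 × (70.3 − 35.4) / 37.97 = 491.8 BTU/h
E = 491.8 × 766 = 376700 BTU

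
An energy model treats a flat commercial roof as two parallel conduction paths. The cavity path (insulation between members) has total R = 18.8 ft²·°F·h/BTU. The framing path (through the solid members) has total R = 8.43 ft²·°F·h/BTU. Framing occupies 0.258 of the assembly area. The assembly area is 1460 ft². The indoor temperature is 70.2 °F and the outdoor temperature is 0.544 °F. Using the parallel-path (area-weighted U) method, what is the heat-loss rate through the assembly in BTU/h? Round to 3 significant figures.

7130 BTU/h

U_eff = 0.742/18.8 + 0.258/8.43 = 0.03947 + 0.0306 = 0.07007
R_eff = 1/U_eff = 14.27 ft²·°F·h/BTU
Q = 1460 × (70.2 − 0.544) / 14.27 = 7126 BTU/h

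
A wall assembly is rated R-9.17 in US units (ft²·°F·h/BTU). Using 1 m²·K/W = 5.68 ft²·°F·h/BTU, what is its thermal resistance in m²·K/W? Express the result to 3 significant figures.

1.61 m²·K/W

R_SI = 9.17/5.68 = 1.614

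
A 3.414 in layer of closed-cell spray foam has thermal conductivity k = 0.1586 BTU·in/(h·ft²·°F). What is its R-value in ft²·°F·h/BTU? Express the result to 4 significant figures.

21.53 ft²·°F·h/BTU

R = L/k = 3.414/0.1586 = 21.526 ft²·°F·h/BTU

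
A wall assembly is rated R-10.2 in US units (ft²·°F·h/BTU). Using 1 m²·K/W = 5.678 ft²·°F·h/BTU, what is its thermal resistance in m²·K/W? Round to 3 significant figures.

R_SI = 10.2/5.678 = 1.796

1.80 m²·K/W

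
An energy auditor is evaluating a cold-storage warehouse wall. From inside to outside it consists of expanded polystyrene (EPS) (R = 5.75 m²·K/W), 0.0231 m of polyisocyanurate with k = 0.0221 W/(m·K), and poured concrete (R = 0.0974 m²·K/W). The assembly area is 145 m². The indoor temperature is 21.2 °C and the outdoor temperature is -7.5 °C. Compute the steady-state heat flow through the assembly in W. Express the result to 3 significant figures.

604 W

0.0231/0.0221 = 1.045
R_total = 5.75 + 1.045 + 0.0974 = 6.893 m²·K/W
Q = A·ΔT/R = 145 × (21.2 − (-7.5)) / 6.893 = 603.8 W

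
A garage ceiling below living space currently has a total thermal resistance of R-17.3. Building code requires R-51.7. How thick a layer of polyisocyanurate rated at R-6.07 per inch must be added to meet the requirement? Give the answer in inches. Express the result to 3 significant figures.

5.67 in

ΔR = 51.7 − 17.3 = 34.4 ft²·°F·h/BTU
L = ΔR / (R/in) = 34.4/6.07 = 5.667 in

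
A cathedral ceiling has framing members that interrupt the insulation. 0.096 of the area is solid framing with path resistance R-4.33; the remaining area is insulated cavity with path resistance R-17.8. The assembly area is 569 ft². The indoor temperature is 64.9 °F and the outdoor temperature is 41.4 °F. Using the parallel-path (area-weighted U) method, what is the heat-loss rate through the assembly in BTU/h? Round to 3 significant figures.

976 BTU/h

U_eff = 0.904/17.8 + 0.096/4.33 = 0.05079 + 0.02217 = 0.07296
R_eff = 1/U_eff = 13.71 ft²·°F·h/BTU
Q = 569 × (64.9 − 41.4) / 13.71 = 975.6 BTU/h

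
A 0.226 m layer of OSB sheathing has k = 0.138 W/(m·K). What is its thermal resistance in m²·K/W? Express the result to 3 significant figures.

1.64 m²·K/W

R = L/k = 0.226/0.138 = 1.638 m²·K/W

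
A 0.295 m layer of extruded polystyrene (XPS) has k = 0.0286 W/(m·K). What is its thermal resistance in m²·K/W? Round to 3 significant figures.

10.3 m²·K/W

R = L/k = 0.295/0.0286 = 10.31 m²·K/W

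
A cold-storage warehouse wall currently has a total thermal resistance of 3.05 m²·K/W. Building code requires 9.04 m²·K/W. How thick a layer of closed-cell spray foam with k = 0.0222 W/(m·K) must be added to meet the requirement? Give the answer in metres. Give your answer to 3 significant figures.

ΔR = 9.04 − 3.05 = 5.99 m²·K/W
L = ΔR × k = 5.99 × 0.0222 = 0.133 m

0.133 m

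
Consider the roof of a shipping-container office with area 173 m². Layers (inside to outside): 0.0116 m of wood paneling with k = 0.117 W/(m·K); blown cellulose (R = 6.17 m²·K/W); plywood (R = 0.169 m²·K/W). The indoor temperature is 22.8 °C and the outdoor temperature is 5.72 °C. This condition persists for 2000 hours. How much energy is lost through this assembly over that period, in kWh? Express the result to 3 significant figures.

918 kWh

0.0116/0.117 = 0.09915
R_total = 0.09915 + 6.17 + 0.169 = 6.438 m²·K/W
Q = 173 × (22.8 − 5.72) / 6.438 = 459 W
E = 459 W × 2000 h / 1000 = 917.9 kWh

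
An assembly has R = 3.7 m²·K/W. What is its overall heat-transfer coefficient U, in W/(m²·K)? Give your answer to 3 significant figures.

U = 1/R = 1/3.7 = 0.2703

0.270 W/(m²·K)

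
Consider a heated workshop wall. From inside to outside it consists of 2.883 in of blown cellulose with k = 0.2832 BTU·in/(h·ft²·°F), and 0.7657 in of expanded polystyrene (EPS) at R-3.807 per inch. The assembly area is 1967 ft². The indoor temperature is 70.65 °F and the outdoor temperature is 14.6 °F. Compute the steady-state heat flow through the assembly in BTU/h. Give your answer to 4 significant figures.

2.883/0.2832 = 10.18
0.7657 × 3.807 = 2.915
R_total = 10.18 + 2.915 = 13.095 ft²·°F·h/BTU
Q = A·ΔT/R = 1967 × (70.65 − 14.6) / 13.095 = 8419.2 BTU/h

8419 BTU/h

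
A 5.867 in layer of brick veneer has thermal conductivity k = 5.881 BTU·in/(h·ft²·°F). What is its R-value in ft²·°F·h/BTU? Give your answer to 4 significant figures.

R = L/k = 5.867/5.881 = 0.99762 ft²·°F·h/BTU

0.9976 ft²·°F·h/BTU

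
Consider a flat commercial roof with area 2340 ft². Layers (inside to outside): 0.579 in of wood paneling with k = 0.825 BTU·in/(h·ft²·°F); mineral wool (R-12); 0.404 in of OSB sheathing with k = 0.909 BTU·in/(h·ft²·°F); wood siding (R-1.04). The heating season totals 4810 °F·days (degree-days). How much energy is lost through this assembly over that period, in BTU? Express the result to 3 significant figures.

19000000 BTU

0.579/0.825 = 0.7018
0.404/0.909 = 0.4444
R_total = 0.7018 + 12 + 0.4444 + 1.04 = 14.19 ft²·°F·h/BTU
E = A × HDD × 24 / R = 2340 × 4810 × 24 / 14.19 = 19040000 BTU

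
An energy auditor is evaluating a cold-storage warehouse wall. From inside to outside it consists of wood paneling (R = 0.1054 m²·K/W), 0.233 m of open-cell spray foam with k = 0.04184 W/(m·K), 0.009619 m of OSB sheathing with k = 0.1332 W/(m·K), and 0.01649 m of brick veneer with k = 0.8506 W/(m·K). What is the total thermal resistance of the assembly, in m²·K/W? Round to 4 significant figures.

5.766 m²·K/W

0.233/0.04184 = 5.5688
0.009619/0.1332 = 0.072215
0.01649/0.8506 = 0.019386
R_total = 0.1054 + 5.5688 + 0.072215 + 0.019386 = 5.7658 m²·K/W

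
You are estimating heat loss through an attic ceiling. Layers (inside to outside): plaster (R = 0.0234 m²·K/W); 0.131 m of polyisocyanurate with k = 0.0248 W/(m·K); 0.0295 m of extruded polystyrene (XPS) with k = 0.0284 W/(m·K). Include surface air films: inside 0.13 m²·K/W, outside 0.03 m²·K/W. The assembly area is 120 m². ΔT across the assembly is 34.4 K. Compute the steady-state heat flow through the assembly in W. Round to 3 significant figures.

635 W

0.131/0.0248 = 5.282
0.0295/0.0284 = 1.039
R_total = 0.13 + 0.0234 + 5.282 + 1.039 + 0.03 = 6.504 m²·K/W
Q = A·ΔT/R = 120 × 34.4 / 6.504 = 634.6 W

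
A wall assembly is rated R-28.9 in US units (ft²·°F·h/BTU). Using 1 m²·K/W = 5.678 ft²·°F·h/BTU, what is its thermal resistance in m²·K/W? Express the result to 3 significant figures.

R_SI = 28.9/5.678 = 5.09

5.09 m²·K/W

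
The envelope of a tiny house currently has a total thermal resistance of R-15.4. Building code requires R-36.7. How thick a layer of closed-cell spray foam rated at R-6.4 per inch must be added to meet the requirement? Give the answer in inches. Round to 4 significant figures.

3.328 in

ΔR = 36.7 − 15.4 = 21.3 ft²·°F·h/BTU
L = ΔR / (R/in) = 21.3/6.4 = 3.3281 in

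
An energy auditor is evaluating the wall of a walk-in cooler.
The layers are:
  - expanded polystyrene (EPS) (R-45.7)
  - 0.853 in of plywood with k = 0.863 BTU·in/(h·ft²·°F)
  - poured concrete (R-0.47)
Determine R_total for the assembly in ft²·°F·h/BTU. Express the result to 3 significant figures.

47.2 ft²·°F·h/BTU

0.853/0.863 = 0.9884
R_total = 45.7 + 0.9884 + 0.47 = 47.16 ft²·°F·h/BTU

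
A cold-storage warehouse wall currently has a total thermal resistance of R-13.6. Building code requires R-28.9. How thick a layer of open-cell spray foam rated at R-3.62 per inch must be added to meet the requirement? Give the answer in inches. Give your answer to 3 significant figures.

ΔR = 28.9 − 13.6 = 15.3 ft²·°F·h/BTU
L = ΔR / (R/in) = 15.3/3.62 = 4.227 in

4.23 in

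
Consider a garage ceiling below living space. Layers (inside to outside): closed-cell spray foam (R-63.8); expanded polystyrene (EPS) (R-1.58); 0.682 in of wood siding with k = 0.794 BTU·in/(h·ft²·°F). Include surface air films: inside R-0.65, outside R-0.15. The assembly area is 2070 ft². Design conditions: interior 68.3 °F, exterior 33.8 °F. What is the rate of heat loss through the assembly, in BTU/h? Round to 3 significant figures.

0.682/0.794 = 0.8589
R_total = 0.65 + 63.8 + 1.58 + 0.8589 + 0.15 = 67.04 ft²·°F·h/BTU
Q = A·ΔT/R = 2070 × (68.3 − 33.8) / 67.04 = 1065 BTU/h

1070 BTU/h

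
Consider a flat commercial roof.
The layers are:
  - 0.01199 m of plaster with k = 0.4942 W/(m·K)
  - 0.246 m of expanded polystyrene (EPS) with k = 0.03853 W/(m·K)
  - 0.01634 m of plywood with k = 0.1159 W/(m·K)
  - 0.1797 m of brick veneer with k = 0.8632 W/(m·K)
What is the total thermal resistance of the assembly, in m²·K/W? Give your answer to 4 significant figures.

6.758 m²·K/W

0.01199/0.4942 = 0.024261
0.246/0.03853 = 6.3846
0.01634/0.1159 = 0.14098
0.1797/0.8632 = 0.20818
R_total = 0.024261 + 6.3846 + 0.14098 + 0.20818 = 6.7581 m²·K/W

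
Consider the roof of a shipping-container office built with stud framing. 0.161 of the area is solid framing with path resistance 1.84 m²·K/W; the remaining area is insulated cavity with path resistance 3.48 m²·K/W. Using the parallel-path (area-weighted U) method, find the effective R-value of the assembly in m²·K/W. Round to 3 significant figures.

U_eff = 0.839/3.48 + 0.161/1.84 = 0.2411 + 0.0875 = 0.3286
R_eff = 1/U_eff = 3.043 m²·K/W

3.04 m²·K/W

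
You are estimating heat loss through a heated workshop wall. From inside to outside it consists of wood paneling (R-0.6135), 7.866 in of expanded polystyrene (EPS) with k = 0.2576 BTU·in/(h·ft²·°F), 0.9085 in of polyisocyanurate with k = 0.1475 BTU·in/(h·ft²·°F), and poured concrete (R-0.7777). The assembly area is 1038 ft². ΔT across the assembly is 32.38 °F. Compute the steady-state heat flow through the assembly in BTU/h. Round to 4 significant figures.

882.5 BTU/h

7.866/0.2576 = 30.536
0.9085/0.1475 = 6.1593
R_total = 0.6135 + 30.536 + 6.1593 + 0.7777 = 38.086 ft²·°F·h/BTU
Q = A·ΔT/R = 1038 × 32.38 / 38.086 = 882.48 BTU/h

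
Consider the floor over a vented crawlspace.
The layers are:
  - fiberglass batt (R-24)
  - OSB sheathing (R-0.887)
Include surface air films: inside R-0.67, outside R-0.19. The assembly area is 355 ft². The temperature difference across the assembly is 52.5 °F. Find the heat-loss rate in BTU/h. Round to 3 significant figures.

R_total = 0.67 + 24 + 0.887 + 0.19 = 25.75 ft²·°F·h/BTU
Q = A·ΔT/R = 355 × 52.5 / 25.75 = 723.9 BTU/h

724 BTU/h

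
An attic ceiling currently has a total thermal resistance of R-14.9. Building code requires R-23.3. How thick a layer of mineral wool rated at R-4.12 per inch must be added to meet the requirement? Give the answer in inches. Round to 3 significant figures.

2.04 in

ΔR = 23.3 − 14.9 = 8.4 ft²·°F·h/BTU
L = ΔR / (R/in) = 8.4/4.12 = 2.039 in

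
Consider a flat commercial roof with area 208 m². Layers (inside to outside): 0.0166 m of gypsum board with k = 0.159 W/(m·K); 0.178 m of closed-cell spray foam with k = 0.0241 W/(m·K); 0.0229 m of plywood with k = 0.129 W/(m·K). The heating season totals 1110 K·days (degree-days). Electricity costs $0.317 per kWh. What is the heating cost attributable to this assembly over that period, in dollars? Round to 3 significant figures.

0.0166/0.159 = 0.1044
0.178/0.0241 = 7.386
0.0229/0.129 = 0.1775
R_total = 0.1044 + 7.386 + 0.1775 = 7.668 m²·K/W
E = A × HDD × 24 / R / 1000 = 208 × 1110 × 24 / 7.668 / 1000 = 722.6 kWh
Cost = 722.6 × 0.317 = $229.1

229 dollars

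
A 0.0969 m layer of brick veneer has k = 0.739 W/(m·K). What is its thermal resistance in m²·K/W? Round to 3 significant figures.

0.131 m²·K/W

R = L/k = 0.0969/0.739 = 0.1311 m²·K/W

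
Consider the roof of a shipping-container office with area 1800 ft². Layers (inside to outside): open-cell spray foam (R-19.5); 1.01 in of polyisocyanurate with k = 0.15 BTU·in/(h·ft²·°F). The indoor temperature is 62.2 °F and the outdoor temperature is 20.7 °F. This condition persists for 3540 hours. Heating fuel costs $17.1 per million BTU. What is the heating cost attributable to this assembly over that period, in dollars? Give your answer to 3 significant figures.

1.01/0.15 = 6.733
R_total = 19.5 + 6.733 = 26.23 ft²·°F·h/BTU
Q = 1800 × (62.2 − 20.7) / 26.23 = 2848 BTU/h
E = 2848 × 3540 = 10080000 BTU
Cost = 10080000/10⁶ × 17.1 = $172.4

172 dollars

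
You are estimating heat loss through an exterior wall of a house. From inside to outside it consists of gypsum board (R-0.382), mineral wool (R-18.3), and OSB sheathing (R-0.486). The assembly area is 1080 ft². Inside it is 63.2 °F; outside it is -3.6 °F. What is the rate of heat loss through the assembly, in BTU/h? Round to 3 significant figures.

R_total = 0.382 + 18.3 + 0.486 = 19.17 ft²·°F·h/BTU
Q = A·ΔT/R = 1080 × (63.2 − (-3.6)) / 19.17 = 3764 BTU/h

3760 BTU/h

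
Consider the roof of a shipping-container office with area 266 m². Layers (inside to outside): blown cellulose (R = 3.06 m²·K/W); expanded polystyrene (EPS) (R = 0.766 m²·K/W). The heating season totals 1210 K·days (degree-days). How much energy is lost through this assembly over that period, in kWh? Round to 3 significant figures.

2020 kWh

R_total = 3.06 + 0.766 = 3.826 m²·K/W
E = A × HDD × 24 / R / 1000 = 266 × 1210 × 24 / 3.826 / 1000 = 2019 kWh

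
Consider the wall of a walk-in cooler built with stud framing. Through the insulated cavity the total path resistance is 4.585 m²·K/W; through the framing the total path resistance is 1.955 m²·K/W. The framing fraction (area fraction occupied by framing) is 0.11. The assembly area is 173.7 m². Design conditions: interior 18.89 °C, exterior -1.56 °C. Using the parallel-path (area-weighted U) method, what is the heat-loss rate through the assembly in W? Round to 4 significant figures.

889.4 W

U_eff = 0.89/4.585 + 0.11/1.955 = 0.19411 + 0.056266 = 0.25038
R_eff = 1/U_eff = 3.994 m²·K/W
Q = 173.7 × (18.89 − (-1.56)) / 3.994 = 889.38 W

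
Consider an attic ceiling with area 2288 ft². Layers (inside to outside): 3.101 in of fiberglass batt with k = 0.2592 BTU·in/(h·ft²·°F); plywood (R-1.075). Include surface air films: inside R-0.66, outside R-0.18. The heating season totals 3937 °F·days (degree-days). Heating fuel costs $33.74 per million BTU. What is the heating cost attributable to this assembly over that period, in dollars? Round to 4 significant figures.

525.6 dollars

3.101/0.2592 = 11.964
R_total = 0.66 + 11.964 + 1.075 + 0.18 = 13.879 ft²·°F·h/BTU
E = A × HDD × 24 / R = 2288 × 3937 × 24 / 13.879 = 15577000 BTU
Cost = 15577000/10⁶ × 33.74 = $525.57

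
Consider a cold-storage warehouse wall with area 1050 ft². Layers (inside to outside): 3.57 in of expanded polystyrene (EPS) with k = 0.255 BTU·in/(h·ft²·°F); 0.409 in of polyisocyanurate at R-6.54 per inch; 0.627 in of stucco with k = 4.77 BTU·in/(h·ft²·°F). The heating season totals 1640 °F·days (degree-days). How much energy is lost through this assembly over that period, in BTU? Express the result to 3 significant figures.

2460000 BTU

3.57/0.255 = 14
0.409 × 6.54 = 2.675
0.627/4.77 = 0.1314
R_total = 14 + 2.675 + 0.1314 = 16.81 ft²·°F·h/BTU
E = A × HDD × 24 / R = 1050 × 1640 × 24 / 16.81 = 2459000 BTU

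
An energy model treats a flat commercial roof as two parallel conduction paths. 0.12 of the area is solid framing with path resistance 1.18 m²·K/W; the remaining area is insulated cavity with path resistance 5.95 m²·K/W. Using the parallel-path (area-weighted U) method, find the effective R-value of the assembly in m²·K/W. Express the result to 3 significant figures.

U_eff = 0.88/5.95 + 0.12/1.18 = 0.1479 + 0.1017 = 0.2496
R_eff = 1/U_eff = 4.007 m²·K/W

4.01 m²·K/W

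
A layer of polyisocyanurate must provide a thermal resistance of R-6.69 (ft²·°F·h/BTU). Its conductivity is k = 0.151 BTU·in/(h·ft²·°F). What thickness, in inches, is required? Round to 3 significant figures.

1.01 in

L = R × k = 6.69 × 0.151 = 1.01 in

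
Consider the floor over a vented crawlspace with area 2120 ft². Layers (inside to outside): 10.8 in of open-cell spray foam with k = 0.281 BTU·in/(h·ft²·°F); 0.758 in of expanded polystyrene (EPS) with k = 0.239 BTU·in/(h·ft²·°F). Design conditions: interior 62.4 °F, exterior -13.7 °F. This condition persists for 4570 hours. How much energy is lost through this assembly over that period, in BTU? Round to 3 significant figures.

17700000 BTU

10.8/0.281 = 38.43
0.758/0.239 = 3.172
R_total = 38.43 + 3.172 = 41.61 ft²·°F·h/BTU
Q = 2120 × (62.4 − (-13.7)) / 41.61 = 3878 BTU/h
E = 3878 × 4570 = 17720000 BTU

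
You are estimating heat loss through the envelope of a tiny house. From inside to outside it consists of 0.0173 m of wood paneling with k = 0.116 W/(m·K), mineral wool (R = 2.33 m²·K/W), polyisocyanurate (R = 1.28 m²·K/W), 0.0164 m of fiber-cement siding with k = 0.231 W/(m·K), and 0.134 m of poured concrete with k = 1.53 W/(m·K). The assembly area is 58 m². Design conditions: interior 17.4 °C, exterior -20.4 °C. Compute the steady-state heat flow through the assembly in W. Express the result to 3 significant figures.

560 W

0.0173/0.116 = 0.1491
0.0164/0.231 = 0.071
0.134/1.53 = 0.08758
R_total = 0.1491 + 2.33 + 1.28 + 0.071 + 0.08758 = 3.918 m²·K/W
Q = A·ΔT/R = 58 × (17.4 − (-20.4)) / 3.918 = 559.6 W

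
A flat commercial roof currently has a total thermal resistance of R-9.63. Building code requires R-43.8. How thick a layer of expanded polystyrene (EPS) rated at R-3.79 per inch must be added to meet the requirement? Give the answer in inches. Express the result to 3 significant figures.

9.02 in

ΔR = 43.8 − 9.63 = 34.17 ft²·°F·h/BTU
L = ΔR / (R/in) = 34.17/3.79 = 9.016 in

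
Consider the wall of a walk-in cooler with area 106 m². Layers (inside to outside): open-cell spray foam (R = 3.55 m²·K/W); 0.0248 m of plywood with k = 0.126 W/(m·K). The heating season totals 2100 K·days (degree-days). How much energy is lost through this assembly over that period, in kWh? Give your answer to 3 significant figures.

0.0248/0.126 = 0.1968
R_total = 3.55 + 0.1968 = 3.747 m²·K/W
E = A × HDD × 24 / R / 1000 = 106 × 2100 × 24 / 3.747 / 1000 = 1426 kWh

1430 kWh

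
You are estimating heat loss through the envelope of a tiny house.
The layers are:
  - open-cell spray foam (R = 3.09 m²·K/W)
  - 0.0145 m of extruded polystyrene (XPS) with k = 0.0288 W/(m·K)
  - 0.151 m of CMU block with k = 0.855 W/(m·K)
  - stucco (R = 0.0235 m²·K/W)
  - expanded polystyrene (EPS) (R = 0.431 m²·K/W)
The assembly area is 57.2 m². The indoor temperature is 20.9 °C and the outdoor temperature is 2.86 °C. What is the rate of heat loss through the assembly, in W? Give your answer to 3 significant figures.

244 W

0.0145/0.0288 = 0.5035
0.151/0.855 = 0.1766
R_total = 3.09 + 0.5035 + 0.1766 + 0.0235 + 0.431 = 4.225 m²·K/W
Q = A·ΔT/R = 57.2 × (20.9 − 2.86) / 4.225 = 244.3 W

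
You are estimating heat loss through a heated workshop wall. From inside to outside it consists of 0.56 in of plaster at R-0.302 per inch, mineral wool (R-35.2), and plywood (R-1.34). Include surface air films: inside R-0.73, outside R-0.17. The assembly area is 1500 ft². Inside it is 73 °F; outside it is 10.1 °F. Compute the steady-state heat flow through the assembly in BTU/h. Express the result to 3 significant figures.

2510 BTU/h

0.56 × 0.302 = 0.1691
R_total = 0.73 + 0.1691 + 35.2 + 1.34 + 0.17 = 37.61 ft²·°F·h/BTU
Q = A·ΔT/R = 1500 × (73 − 10.1) / 37.61 = 2509 BTU/h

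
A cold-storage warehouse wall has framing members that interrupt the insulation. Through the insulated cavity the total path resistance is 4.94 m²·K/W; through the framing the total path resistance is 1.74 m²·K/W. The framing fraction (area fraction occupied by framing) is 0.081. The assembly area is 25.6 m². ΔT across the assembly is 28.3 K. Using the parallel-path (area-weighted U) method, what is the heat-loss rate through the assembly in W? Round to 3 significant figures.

U_eff = 0.919/4.94 + 0.081/1.74 = 0.186 + 0.04655 = 0.2326
R_eff = 1/U_eff = 4.3 m²·K/W
Q = 25.6 × 28.3 / 4.3 = 168.5 W

169 W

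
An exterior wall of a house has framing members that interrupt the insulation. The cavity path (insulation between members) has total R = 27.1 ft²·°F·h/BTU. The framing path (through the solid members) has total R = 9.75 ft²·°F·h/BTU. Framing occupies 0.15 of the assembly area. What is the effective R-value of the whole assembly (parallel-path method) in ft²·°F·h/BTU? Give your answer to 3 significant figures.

21.4 ft²·°F·h/BTU

U_eff = 0.85/27.1 + 0.15/9.75 = 0.03137 + 0.01538 = 0.04675
R_eff = 1/U_eff = 21.39 ft²·°F·h/BTU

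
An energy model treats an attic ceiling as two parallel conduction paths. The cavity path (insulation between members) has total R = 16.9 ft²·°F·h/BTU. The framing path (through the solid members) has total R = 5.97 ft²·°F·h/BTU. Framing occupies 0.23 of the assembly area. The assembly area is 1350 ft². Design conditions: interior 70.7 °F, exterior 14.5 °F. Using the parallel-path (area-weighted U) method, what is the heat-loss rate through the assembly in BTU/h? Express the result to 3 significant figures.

6380 BTU/h

U_eff = 0.77/16.9 + 0.23/5.97 = 0.04556 + 0.03853 = 0.08409
R_eff = 1/U_eff = 11.89 ft²·°F·h/BTU
Q = 1350 × (70.7 − 14.5) / 11.89 = 6380 BTU/h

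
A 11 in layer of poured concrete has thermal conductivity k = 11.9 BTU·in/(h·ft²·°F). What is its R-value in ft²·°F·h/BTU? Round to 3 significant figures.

0.924 ft²·°F·h/BTU

R = L/k = 11/11.9 = 0.9244 ft²·°F·h/BTU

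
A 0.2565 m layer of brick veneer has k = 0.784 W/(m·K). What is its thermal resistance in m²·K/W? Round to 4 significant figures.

R = L/k = 0.2565/0.784 = 0.32717 m²·K/W

0.3272 m²·K/W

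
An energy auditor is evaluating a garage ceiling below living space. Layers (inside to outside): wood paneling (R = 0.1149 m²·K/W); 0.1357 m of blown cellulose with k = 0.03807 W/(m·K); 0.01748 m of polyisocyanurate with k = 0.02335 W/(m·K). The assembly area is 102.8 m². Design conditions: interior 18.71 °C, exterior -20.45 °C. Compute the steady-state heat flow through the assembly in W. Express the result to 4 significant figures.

0.1357/0.03807 = 3.5645
0.01748/0.02335 = 0.74861
R_total = 0.1149 + 3.5645 + 0.74861 = 4.428 m²·K/W
Q = A·ΔT/R = 102.8 × (18.71 − (-20.45)) / 4.428 = 909.14 W

909.1 W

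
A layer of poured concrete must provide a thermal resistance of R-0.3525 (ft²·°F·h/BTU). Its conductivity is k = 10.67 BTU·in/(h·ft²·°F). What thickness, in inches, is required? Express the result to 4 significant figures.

3.761 in

L = R × k = 0.3525 × 10.67 = 3.7612 in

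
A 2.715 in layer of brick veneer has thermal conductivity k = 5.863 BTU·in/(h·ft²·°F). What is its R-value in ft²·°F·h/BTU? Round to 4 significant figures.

0.4631 ft²·°F·h/BTU

R = L/k = 2.715/5.863 = 0.46307 ft²·°F·h/BTU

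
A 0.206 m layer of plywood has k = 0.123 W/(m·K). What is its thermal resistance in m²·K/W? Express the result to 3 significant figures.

R = L/k = 0.206/0.123 = 1.675 m²·K/W

1.67 m²·K/W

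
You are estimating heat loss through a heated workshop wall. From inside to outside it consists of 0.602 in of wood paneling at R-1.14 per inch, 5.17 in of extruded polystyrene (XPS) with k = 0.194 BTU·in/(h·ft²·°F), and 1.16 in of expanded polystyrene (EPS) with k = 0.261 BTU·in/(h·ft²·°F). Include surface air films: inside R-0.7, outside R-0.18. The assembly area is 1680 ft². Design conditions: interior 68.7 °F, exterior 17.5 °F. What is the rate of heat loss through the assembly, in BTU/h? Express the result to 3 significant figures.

2630 BTU/h

0.602 × 1.14 = 0.6863
5.17/0.194 = 26.65
1.16/0.261 = 4.444
R_total = 0.7 + 0.6863 + 26.65 + 4.444 + 0.18 = 32.66 ft²·°F·h/BTU
Q = A·ΔT/R = 1680 × (68.7 − 17.5) / 32.66 = 2634 BTU/h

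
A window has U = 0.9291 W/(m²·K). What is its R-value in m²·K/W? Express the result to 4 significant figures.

R = 1/U = 1/0.9291 = 1.0763

1.076 m²·K/W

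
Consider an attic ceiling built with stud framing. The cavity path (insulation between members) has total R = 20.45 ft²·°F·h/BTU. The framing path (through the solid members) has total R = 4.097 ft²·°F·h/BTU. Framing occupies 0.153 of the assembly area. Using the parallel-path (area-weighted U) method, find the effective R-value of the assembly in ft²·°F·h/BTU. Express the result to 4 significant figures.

12.70 ft²·°F·h/BTU

U_eff = 0.847/20.45 + 0.153/4.097 = 0.041418 + 0.037344 = 0.078762
R_eff = 1/U_eff = 12.696 ft²·°F·h/BTU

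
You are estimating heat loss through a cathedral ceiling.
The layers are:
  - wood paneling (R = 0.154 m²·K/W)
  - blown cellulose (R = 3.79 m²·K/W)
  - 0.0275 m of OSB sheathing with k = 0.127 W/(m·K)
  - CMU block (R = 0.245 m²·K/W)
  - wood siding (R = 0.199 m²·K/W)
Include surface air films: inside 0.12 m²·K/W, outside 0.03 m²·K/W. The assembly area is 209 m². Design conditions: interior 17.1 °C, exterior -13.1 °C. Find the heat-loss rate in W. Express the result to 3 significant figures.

1330 W

0.0275/0.127 = 0.2165
R_total = 0.12 + 0.154 + 3.79 + 0.2165 + 0.245 + 0.199 + 0.03 = 4.755 m²·K/W
Q = A·ΔT/R = 209 × (17.1 − (-13.1)) / 4.755 = 1328 W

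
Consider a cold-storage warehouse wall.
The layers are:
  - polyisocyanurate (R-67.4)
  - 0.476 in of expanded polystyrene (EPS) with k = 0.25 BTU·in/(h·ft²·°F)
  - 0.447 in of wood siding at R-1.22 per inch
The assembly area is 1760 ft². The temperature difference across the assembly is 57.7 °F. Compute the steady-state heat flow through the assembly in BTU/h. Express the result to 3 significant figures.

1450 BTU/h

0.476/0.25 = 1.904
0.447 × 1.22 = 0.5453
R_total = 67.4 + 1.904 + 0.5453 = 69.85 ft²·°F·h/BTU
Q = A·ΔT/R = 1760 × 57.7 / 69.85 = 1454 BTU/h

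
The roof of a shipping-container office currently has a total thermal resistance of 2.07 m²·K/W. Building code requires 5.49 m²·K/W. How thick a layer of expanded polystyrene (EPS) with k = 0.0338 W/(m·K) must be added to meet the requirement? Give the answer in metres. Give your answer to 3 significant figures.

ΔR = 5.49 − 2.07 = 3.42 m²·K/W
L = ΔR × k = 3.42 × 0.0338 = 0.1156 m

0.116 m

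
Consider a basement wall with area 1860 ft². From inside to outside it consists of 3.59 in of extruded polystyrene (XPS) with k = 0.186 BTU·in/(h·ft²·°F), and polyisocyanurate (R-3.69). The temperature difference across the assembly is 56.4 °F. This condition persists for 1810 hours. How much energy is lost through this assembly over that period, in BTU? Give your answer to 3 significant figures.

8260000 BTU

3.59/0.186 = 19.3
R_total = 19.3 + 3.69 = 22.99 ft²·°F·h/BTU
Q = 1860 × 56.4 / 22.99 = 4563 BTU/h
E = 4563 × 1810 = 8259000 BTU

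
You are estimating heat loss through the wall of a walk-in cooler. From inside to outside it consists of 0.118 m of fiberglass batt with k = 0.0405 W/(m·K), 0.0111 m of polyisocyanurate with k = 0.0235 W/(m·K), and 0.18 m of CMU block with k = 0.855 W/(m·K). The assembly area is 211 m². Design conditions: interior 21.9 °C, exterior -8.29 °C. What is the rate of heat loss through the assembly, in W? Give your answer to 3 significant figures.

0.118/0.0405 = 2.914
0.0111/0.0235 = 0.4723
0.18/0.855 = 0.2105
R_total = 2.914 + 0.4723 + 0.2105 = 3.596 m²·K/W
Q = A·ΔT/R = 211 × (21.9 − (-8.29)) / 3.596 = 1771 W

1770 W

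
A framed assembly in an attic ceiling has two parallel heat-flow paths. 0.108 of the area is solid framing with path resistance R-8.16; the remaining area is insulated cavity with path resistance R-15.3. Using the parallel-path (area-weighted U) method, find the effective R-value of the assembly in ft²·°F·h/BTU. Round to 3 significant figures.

U_eff = 0.892/15.3 + 0.108/8.16 = 0.0583 + 0.01324 = 0.07154
R_eff = 1/U_eff = 13.98 ft²·°F·h/BTU

14.0 ft²·°F·h/BTU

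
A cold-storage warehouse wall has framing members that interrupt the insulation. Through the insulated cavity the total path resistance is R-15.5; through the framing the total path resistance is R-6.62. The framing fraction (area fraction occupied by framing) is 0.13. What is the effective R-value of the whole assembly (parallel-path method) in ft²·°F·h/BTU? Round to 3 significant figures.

U_eff = 0.87/15.5 + 0.13/6.62 = 0.05613 + 0.01964 = 0.07577
R_eff = 1/U_eff = 13.2 ft²·°F·h/BTU

13.2 ft²·°F·h/BTU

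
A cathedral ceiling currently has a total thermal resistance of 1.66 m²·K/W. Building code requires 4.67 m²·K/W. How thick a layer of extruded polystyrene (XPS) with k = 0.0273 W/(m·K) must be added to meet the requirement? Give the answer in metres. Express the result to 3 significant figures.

ΔR = 4.67 − 1.66 = 3.01 m²·K/W
L = ΔR × k = 3.01 × 0.0273 = 0.08217 m

0.0822 m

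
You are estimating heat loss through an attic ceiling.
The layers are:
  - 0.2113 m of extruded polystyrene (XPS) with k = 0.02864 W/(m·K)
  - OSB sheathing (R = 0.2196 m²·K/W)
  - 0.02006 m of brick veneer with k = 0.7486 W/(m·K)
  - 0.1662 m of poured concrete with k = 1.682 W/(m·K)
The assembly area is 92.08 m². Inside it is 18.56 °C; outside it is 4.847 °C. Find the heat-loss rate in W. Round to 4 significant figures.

163.5 W

0.2113/0.02864 = 7.3778
0.02006/0.7486 = 0.026797
0.1662/1.682 = 0.098811
R_total = 7.3778 + 0.2196 + 0.026797 + 0.098811 = 7.723 m²·K/W
Q = A·ΔT/R = 92.08 × (18.56 − 4.847) / 7.723 = 163.5 W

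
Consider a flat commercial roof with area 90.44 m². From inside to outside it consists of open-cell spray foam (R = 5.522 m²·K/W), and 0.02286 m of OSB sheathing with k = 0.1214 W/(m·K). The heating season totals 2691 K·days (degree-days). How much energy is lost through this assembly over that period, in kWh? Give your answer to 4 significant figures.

0.02286/0.1214 = 0.1883
R_total = 5.522 + 0.1883 = 5.7103 m²·K/W
E = A × HDD × 24 / R / 1000 = 90.44 × 2691 × 24 / 5.7103 / 1000 = 1022.9 kWh

1023 kWh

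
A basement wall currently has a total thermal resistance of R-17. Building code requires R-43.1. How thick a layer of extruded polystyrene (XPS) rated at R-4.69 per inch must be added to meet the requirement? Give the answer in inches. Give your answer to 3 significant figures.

ΔR = 43.1 − 17 = 26.1 ft²·°F·h/BTU
L = ΔR / (R/in) = 26.1/4.69 = 5.565 in

5.57 in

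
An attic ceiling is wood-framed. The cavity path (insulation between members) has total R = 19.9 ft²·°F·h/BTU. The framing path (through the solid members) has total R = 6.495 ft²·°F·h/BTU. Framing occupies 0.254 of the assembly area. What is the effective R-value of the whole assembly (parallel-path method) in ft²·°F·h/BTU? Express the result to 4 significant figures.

13.06 ft²·°F·h/BTU

U_eff = 0.746/19.9 + 0.254/6.495 = 0.037487 + 0.039107 = 0.076594
R_eff = 1/U_eff = 13.056 ft²·°F·h/BTU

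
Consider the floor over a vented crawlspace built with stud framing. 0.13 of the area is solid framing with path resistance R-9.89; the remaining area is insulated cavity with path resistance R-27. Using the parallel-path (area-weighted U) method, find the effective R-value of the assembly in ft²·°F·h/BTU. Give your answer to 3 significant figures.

U_eff = 0.87/27 + 0.13/9.89 = 0.03222 + 0.01314 = 0.04537
R_eff = 1/U_eff = 22.04 ft²·°F·h/BTU

22.0 ft²·°F·h/BTU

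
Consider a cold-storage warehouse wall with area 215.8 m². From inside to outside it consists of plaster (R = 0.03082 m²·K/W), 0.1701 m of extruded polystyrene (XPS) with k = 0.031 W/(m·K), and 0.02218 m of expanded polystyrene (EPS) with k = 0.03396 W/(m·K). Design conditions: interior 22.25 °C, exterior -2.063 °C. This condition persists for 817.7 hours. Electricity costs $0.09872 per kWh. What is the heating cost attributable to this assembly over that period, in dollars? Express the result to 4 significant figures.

68.63 dollars

0.1701/0.031 = 5.4871
0.02218/0.03396 = 0.65312
R_total = 0.03082 + 5.4871 + 0.65312 = 6.171 m²·K/W
Q = 215.8 × (22.25 − (-2.063)) / 6.171 = 850.22 W
E = 850.22 W × 817.7 h / 1000 = 695.23 kWh
Cost = 695.23 × 0.09872 = $68.633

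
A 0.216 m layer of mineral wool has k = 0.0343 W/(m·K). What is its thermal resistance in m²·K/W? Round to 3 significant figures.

R = L/k = 0.216/0.0343 = 6.297 m²·K/W

6.30 m²·K/W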